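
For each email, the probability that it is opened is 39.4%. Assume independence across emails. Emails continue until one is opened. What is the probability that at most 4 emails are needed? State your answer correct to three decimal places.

Y = number of emails to the first success; geometric, p = 0.394.
P(Y ≤ 4) = 1 − (1−p)^4 = 1 − 0.13486 = 0.86514

0.865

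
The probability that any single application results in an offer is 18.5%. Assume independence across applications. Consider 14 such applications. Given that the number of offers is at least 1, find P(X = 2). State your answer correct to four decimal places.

0.2837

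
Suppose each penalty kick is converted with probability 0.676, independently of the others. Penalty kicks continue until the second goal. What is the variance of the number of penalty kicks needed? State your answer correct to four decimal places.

1.4180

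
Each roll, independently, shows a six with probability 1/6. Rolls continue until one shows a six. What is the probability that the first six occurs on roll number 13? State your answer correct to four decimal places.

0.0187

Geometric (trials to first success), p = 0.166667.
P(Y = 13) = (1−p)^12 · p = 0.11216 · 0.166667 = 0.018693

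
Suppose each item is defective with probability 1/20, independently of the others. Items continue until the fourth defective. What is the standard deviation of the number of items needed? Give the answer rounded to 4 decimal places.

38.9872

Y = total items until the fourth success; negative binomial with r=4, p=0.05.
SD(Y) = √[r(1−p)/p²] = √(1520.000000) = 38.987177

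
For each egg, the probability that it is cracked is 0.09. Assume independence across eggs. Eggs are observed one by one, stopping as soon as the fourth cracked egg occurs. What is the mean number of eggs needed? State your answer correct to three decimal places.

44.444

Y = total eggs until the fourth success; negative binomial with r=4, p=0.09.
E[Y] = r / p = 4 / 0.09 = 44.44444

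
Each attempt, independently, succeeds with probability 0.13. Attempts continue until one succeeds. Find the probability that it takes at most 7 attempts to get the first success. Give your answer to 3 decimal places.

0.623

Y = number of attempts to the first success; geometric, p = 0.13.
P(Y ≤ 7) = 1 − (1−p)^7 = 1 − 0.37725 = 0.62275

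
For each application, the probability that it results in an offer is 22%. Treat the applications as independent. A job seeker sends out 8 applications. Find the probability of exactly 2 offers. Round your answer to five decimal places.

0.30519

X ~ Binomial(n=8, p=0.22).
P(X=2) = C(8,2) · p^2 · (1−p)^6
= 28 · 0.0484 · 0.2252 = 0.3051905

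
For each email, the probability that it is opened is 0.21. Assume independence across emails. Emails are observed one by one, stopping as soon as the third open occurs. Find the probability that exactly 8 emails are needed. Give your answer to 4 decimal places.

Y = trial on which the third success occurs; negative binomial, r=3, p=0.21.
P(Y=8) = C(7,2) · p^3 · (1−p)^5
= 21 · 0.009261 · 0.30771 = 0.059843

0.0598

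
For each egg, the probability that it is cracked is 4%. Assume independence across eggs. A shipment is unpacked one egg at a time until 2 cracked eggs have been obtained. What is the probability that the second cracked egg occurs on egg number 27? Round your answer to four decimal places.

0.0150

Y = trial on which the second success occurs; negative binomial, r=2, p=0.04.
P(Y=27) = C(26,1) · p^2 · (1−p)^25
= 26 · 0.0016 · 0.3604 = 0.014993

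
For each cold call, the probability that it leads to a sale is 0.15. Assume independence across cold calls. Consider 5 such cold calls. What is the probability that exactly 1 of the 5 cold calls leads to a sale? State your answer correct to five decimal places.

0.39150

X ~ Binomial(n=5, p=0.15).
P(X=1) = C(5,1) · p^1 · (1−p)^4
= 5 · 0.15 · 0.52201 = 0.3915047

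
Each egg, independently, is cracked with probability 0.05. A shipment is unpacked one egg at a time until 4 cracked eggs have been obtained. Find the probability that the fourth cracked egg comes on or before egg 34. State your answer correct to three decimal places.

Finishing within 34 eggs ⇔ at least 4 successes in the first 34. With X ~ Binomial(34, 0.05), P(Y ≤ 34) = 1 − P(X ≤ 3).
  k=0: C(34,0)·0.05^0·0.95^34 = 0.17482
  k=1: C(34,1)·0.05^1·0.95^33 = 0.31284
  k=2: C(34,2)·0.05^2·0.95^32 = 0.27168
  k=3: C(34,3)·0.05^3·0.95^31 = 0.15252
1 − 0.91187 = 0.08813

0.088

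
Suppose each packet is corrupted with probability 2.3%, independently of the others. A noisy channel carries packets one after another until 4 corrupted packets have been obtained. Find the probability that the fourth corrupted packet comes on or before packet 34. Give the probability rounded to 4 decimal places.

0.0075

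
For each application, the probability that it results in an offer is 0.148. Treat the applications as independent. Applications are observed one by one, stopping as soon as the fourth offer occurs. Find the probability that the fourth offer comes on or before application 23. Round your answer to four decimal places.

Finishing within 23 applications ⇔ at least 4 successes in the first 23. With X ~ Binomial(23, 0.148), P(Y ≤ 23) = 1 − P(X ≤ 3).
  k=0: C(23,0)·0.148^0·0.852^23 = 0.025125
  k=1: C(23,1)·0.148^1·0.852^22 = 0.100383
  k=2: C(23,2)·0.148^2·0.852^21 = 0.191812
  k=3: C(23,3)·0.148^3·0.852^20 = 0.233236
1 − 0.550556 = 0.449444

0.4494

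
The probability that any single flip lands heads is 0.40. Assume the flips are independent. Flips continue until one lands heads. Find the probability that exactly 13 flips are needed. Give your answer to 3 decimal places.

0.001

Geometric (trials to first success), p = 0.40.
P(Y = 13) = (1−p)^12 · p = 0.0021768 · 0.40 = 0.00087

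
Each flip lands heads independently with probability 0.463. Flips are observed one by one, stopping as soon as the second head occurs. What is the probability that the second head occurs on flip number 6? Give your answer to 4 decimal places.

Y = trial on which the second success occurs; negative binomial, r=2, p=0.463.
P(Y=6) = C(5,1) · p^2 · (1−p)^4
= 5 · 0.21437 · 0.083157 = 0.089131

0.0891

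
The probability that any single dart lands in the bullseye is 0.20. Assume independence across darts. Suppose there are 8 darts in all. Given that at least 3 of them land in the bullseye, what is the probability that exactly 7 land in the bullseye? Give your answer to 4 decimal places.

X ~ Binomial(8, 0.20). Want P(X=7 | X≥3) = P(X=7) / P(X≥3).
P(X=7) = C(8,7)·0.20^7·0.80^1 = 0.000082
P(X≥3) = 1 − 0.167772 − 0.335544 − 0.293601 = 0.203082
Ratio = 0.000082 / 0.203082 = 0.000403

0.0004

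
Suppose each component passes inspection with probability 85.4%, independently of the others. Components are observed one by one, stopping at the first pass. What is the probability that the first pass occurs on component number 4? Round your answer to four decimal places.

Geometric (trials to first success), p = 0.854.
P(Y = 4) = (1−p)^3 · p = 0.0031121 · 0.854 = 0.002658

0.0027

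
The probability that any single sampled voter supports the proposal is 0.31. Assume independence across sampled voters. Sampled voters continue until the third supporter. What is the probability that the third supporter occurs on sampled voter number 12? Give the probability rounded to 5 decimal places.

0.05809

Y = trial on which the third success occurs; negative binomial, r=3, p=0.31.
P(Y=12) = C(11,2) · p^3 · (1−p)^9
= 55 · 0.029791 · 0.035452 = 0.0580884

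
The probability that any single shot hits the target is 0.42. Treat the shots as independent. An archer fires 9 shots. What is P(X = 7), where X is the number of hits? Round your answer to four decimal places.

0.0279

X ~ Binomial(n=9, p=0.42).
P(X=7) = C(9,7) · p^7 · (1−p)^2
= 36 · 0.0023054 · 0.3364 = 0.027919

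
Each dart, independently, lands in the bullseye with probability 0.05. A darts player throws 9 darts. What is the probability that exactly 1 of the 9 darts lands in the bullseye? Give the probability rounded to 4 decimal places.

0.2985

X ~ Binomial(n=9, p=0.05).
P(X=1) = C(9,1) · p^1 · (1−p)^8
= 9 · 0.05 · 0.66342 = 0.298539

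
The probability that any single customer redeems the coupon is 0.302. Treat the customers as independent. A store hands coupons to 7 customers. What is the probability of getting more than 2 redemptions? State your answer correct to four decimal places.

0.3575

X ~ Binomial(7, 0.302); P(X ≥ 3) = Σ C(7,k) p^k (1−p)^(7−k) over k:
  k=3: C(7,3)·0.302^3·0.698^4 = 0.228829
  k=4: C(7,4)·0.302^4·0.698^3 = 0.099006
  k=5: C(7,5)·0.302^5·0.698^2 = 0.025702
  k=6: C(7,6)·0.302^6·0.698^1 = 0.003707
  k=7: C(7,7)·0.302^7·0.698^0 = 0.000229
Total = 0.357473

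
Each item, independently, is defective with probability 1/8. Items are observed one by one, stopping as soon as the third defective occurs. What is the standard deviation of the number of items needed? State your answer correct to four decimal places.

Y = total items until the third success; negative binomial with r=3, p=0.125.
SD(Y) = √[r(1−p)/p²] = √(168.000000) = 12.961481

12.9615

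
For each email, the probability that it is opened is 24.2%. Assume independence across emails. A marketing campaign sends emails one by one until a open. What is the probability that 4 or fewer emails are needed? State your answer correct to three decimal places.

0.670

Y = number of emails to the first success; geometric, p = 0.242.
P(Y ≤ 4) = 1 − (1−p)^4 = 1 − 0.33012 = 0.66988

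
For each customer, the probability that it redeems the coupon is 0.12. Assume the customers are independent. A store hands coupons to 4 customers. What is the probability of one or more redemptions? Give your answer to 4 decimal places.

P(at least one) = 1 − P(none) = 1 − (1 − 0.12)^4
= 1 − 0.599695 = 0.400305

0.4003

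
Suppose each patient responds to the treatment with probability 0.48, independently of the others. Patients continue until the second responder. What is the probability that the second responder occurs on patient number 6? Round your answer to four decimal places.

0.0842

Y = trial on which the second success occurs; negative binomial, r=2, p=0.48.
P(Y=6) = C(5,1) · p^2 · (1−p)^4
= 5 · 0.2304 · 0.073116 = 0.084230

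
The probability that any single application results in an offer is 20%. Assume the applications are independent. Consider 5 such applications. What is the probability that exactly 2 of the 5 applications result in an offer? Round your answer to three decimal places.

0.205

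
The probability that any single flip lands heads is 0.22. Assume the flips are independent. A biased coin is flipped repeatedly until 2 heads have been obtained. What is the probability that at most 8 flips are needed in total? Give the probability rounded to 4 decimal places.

Finishing within 8 flips ⇔ at least 2 successes in the first 8. With X ~ Binomial(8, 0.22), P(Y ≤ 8) = 1 − P(X ≤ 1).
  k=0: C(8,0)·0.22^0·0.78^8 = 0.137011
  k=1: C(8,1)·0.22^1·0.78^7 = 0.309154
1 − 0.446165 = 0.553835

0.5538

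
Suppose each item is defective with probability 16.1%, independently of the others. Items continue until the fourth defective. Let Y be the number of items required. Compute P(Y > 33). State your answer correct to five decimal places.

0.19918

Needing more than 33 items ⇔ fewer than 4 successes in the first 33. With X ~ Binomial(33, 0.161), P(Y > 33) = P(X ≤ 3).
  k=0: C(33,0)·0.161^0·0.839^33 = 0.0030489
  k=1: C(33,1)·0.161^1·0.839^32 = 0.0193073
  k=2: C(33,2)·0.161^2·0.839^31 = 0.0592798
  k=3: C(33,3)·0.161^3·0.839^30 = 0.1175468
P(X ≤ 3) = 0.1991828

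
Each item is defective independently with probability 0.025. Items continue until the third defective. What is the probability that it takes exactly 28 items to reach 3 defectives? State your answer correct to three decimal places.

0.003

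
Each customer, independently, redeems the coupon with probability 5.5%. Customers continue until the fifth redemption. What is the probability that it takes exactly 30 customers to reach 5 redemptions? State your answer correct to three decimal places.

0.003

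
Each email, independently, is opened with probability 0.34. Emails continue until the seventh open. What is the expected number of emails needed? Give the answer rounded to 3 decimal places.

20.588

Y = total emails until the seventh success; negative binomial with r=7, p=0.34.
E[Y] = r / p = 7 / 0.34 = 20.58824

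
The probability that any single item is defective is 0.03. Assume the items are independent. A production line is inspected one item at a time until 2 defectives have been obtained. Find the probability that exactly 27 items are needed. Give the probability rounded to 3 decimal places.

Y = trial on which the second success occurs; negative binomial, r=2, p=0.03.
P(Y=27) = C(26,1) · p^2 · (1−p)^25
= 26 · 0.0009 · 0.46697 = 0.01093

0.011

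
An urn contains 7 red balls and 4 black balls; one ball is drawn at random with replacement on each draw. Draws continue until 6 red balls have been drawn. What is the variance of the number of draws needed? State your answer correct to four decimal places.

5.3878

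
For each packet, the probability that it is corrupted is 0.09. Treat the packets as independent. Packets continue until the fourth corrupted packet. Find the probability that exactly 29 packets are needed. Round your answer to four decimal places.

0.0203

Y = trial on which the fourth success occurs; negative binomial, r=4, p=0.09.
P(Y=29) = C(28,3) · p^4 · (1−p)^25
= 3276 · 6.561e-05 · 0.094631 = 0.020340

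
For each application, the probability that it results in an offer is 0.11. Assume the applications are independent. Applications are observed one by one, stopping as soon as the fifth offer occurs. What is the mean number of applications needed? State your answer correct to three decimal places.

Y = total applications until the fifth success; negative binomial with r=5, p=0.11.
E[Y] = r / p = 5 / 0.11 = 45.45455

45.455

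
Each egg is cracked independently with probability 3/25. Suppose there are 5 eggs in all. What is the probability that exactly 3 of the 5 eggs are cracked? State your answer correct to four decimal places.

0.0134

X ~ Binomial(n=5, p=0.12).
P(X=3) = C(5,3) · p^3 · (1−p)^2
= 10 · 0.001728 · 0.7744 = 0.013382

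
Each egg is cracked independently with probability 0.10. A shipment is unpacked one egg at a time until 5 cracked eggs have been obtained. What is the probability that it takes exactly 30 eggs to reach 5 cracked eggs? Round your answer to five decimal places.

Y = trial on which the fifth success occurs; negative binomial, r=5, p=0.10.
P(Y=30) = C(29,4) · p^5 · (1−p)^25
= 23751 · 1e-05 · 0.07179 = 0.0170508

0.01705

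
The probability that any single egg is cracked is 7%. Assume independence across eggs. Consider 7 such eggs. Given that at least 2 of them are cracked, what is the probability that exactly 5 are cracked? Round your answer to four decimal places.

0.0004

X ~ Binomial(7, 0.07). Want P(X=5 | X≥2) = P(X=5) / P(X≥2).
P(X=5) = C(7,5)·0.07^5·0.93^2 = 0.000031
P(X≥2) = 1 − 0.601701 − 0.317025 = 0.081274
Ratio = 0.000031 / 0.081274 = 0.000376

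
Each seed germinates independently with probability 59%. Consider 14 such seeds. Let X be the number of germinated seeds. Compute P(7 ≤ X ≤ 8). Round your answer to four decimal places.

X ~ Binomial(14, 0.59); P(7 ≤ X ≤ 8) = Σ C(14,k) p^k (1−p)^(14−k) over k:
  k=7: C(14,7)·0.59^7·0.41^7 = 0.166341
  k=8: C(14,8)·0.59^8·0.41^6 = 0.209447
Total = 0.375788

0.3758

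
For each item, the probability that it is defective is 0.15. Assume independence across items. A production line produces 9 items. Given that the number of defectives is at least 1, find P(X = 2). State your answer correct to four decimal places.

X ~ Binomial(9, 0.15). Want P(X=2 | X≥1) = P(X=2) / P(X≥1).
P(X=2) = C(9,2)·0.15^2·0.85^7 = 0.259667
P(X≥1) = 1 − 0.231617 = 0.768383
Ratio = 0.259667 / 0.768383 = 0.337940

0.3379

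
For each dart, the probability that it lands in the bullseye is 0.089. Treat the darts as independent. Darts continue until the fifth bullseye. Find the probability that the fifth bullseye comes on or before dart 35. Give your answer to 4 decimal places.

0.1969

Finishing within 35 darts ⇔ at least 5 successes in the first 35. With X ~ Binomial(35, 0.089), P(Y ≤ 35) = 1 − P(X ≤ 4).
  k=0: C(35,0)·0.089^0·0.911^35 = 0.038295
  k=1: C(35,1)·0.089^1·0.911^34 = 0.130943
  k=2: C(35,2)·0.089^2·0.911^33 = 0.217472
  k=3: C(35,3)·0.089^3·0.911^32 = 0.233705
  k=4: C(35,4)·0.089^4·0.911^31 = 0.182654
1 − 0.803069 = 0.196931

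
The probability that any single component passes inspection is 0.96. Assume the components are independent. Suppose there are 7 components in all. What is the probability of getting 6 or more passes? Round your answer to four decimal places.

X ~ Binomial(7, 0.96); P(X ≥ 6) = Σ C(7,k) p^k (1−p)^(7−k) over k:
  k=6: C(7,6)·0.96^6·0.04^1 = 0.219172
  k=7: C(7,7)·0.96^7·0.04^0 = 0.751447
Total = 0.970620

0.9706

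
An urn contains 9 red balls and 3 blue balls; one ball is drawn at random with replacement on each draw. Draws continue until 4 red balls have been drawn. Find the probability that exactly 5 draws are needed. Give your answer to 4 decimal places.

Y = trial on which the fourth success occurs; negative binomial, r=4, p=0.75.
P(Y=5) = C(4,3) · p^4 · (1−p)^1
= 4 · 0.31641 · 0.25 = 0.316406

0.3164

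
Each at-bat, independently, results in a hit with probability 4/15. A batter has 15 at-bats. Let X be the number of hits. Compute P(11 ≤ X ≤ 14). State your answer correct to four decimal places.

X ~ Binomial(15, 0.266667); P(11 ≤ X ≤ 14) = Σ C(15,k) p^k (1−p)^(15−k) over k:
  k=11: C(15,11)·0.266667^11·0.733333^4 = 0.000191
  k=12: C(15,12)·0.266667^12·0.733333^3 = 0.000023
  k=13: C(15,13)·0.266667^13·0.733333^2 = 0.000002
  k=14: C(15,14)·0.266667^14·0.733333^1 = 0.000000
Total = 0.000217

0.0002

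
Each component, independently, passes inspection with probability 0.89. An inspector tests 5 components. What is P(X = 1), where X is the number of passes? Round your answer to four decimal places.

0.0007

X ~ Binomial(n=5, p=0.89).
P(X=1) = C(5,1) · p^1 · (1−p)^4
= 5 · 0.89 · 0.00014641 = 0.000652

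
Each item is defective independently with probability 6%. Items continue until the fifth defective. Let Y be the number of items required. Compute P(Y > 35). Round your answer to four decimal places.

0.9437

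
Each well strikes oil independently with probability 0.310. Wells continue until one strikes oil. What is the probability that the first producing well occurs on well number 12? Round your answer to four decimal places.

0.0052

Geometric (trials to first success), p = 0.31.
P(Y = 12) = (1−p)^11 · p = 0.016879 · 0.31 = 0.005232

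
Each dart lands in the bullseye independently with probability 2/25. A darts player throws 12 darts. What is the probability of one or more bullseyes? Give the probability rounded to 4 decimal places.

P(at least one) = 1 − P(none) = 1 − (1 − 0.08)^12
= 1 − 0.367666 = 0.632334

0.6323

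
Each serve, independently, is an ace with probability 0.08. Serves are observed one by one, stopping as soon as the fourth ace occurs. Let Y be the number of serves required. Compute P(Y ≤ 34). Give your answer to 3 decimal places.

Finishing within 34 serves ⇔ at least 4 successes in the first 34. With X ~ Binomial(34, 0.08), P(Y ≤ 34) = 1 − P(X ≤ 3).
  k=0: C(34,0)·0.08^0·0.92^34 = 0.05872
  k=1: C(34,1)·0.08^1·0.92^33 = 0.17361
  k=2: C(34,2)·0.08^2·0.92^32 = 0.24909
  k=3: C(34,3)·0.08^3·0.92^31 = 0.23104
1 − 0.71245 = 0.28755

0.288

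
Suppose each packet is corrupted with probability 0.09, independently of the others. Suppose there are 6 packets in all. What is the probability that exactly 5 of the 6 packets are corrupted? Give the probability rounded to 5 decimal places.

0.00003

X ~ Binomial(n=6, p=0.09).
P(X=5) = C(6,5) · p^5 · (1−p)^1
= 6 · 5.9049e-06 · 0.91 = 0.0000322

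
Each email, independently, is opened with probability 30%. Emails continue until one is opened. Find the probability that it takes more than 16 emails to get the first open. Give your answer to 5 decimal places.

0.00332

Y = number of emails to the first success; geometric, p = 0.30.
P(Y > 16) = P(first 16 all fail) = (1−p)^16 = 0.0033233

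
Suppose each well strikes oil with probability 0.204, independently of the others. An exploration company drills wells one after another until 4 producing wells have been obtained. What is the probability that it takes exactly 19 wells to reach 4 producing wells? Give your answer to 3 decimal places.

0.046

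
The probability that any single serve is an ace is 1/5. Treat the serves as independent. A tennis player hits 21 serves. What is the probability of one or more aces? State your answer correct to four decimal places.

P(at least one) = 1 − P(none) = 1 − (1 − 0.20)^21
= 1 − 0.009223 = 0.990777

0.9908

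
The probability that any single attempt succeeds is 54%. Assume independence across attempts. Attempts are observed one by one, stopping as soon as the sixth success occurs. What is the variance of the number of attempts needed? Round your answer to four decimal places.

Y = total attempts until the sixth success; negative binomial with r=6, p=0.54.
Var(Y) = r(1−p)/p² = 6·0.46 / 0.54² = 9.465021

9.4650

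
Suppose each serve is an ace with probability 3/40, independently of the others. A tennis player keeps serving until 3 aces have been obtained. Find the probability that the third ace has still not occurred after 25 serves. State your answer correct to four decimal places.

0.7120

Needing more than 25 serves ⇔ fewer than 3 successes in the first 25. With X ~ Binomial(25, 0.075), P(Y > 25) = P(X ≤ 2).
  k=0: C(25,0)·0.075^0·0.925^25 = 0.142411
  k=1: C(25,1)·0.075^1·0.925^24 = 0.288671
  k=2: C(25,2)·0.075^2·0.925^23 = 0.280869
P(X ≤ 2) = 0.711951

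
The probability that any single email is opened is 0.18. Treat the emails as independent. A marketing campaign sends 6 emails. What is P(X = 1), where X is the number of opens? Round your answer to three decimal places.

0.400

X ~ Binomial(n=6, p=0.18).
P(X=1) = C(6,1) · p^1 · (1−p)^5
= 6 · 0.18 · 0.37074 = 0.40040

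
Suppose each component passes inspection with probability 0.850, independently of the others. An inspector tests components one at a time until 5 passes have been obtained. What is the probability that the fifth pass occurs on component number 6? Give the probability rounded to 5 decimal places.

0.33278

Y = trial on which the fifth success occurs; negative binomial, r=5, p=0.85.
P(Y=6) = C(5,4) · p^5 · (1−p)^1
= 5 · 0.44371 · 0.15 = 0.3327790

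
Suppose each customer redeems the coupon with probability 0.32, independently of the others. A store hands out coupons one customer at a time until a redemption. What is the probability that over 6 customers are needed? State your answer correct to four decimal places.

0.0989

Y = number of customers to the first success; geometric, p = 0.32.
P(Y > 6) = P(first 6 all fail) = (1−p)^6 = 0.098867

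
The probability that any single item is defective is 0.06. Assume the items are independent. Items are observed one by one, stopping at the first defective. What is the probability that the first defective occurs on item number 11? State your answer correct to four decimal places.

0.0323

Geometric (trials to first success), p = 0.06.
P(Y = 11) = (1−p)^10 · p = 0.53862 · 0.06 = 0.032317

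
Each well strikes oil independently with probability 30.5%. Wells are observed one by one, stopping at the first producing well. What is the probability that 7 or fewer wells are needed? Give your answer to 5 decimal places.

0.92168

Y = number of wells to the first success; geometric, p = 0.305.
P(Y ≤ 7) = 1 − (1−p)^7 = 1 − 0.0783238 = 0.9216762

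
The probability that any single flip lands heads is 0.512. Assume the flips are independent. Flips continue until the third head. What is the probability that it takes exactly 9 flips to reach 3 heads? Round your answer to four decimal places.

Y = trial on which the third success occurs; negative binomial, r=3, p=0.512.
P(Y=9) = C(8,2) · p^3 · (1−p)^6
= 28 · 0.13422 · 0.013506 = 0.050756

0.0508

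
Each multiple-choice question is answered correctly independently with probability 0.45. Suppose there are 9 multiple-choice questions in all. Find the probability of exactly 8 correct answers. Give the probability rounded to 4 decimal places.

0.0083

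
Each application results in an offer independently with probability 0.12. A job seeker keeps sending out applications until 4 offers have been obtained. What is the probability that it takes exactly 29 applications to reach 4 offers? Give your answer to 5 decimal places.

Y = trial on which the fourth success occurs; negative binomial, r=4, p=0.12.
P(Y=29) = C(28,3) · p^4 · (1−p)^25
= 3276 · 0.00020736 · 0.040932 = 0.0278058

0.02781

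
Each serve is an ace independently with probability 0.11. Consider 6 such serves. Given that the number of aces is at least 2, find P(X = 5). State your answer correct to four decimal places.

X ~ Binomial(6, 0.11). Want P(X=5 | X≥2) = P(X=5) / P(X≥2).
P(X=5) = C(6,5)·0.11^5·0.89^1 = 0.000086
P(X≥2) = 1 − 0.496981 − 0.368548 = 0.134471
Ratio = 0.000086 / 0.134471 = 0.000640

0.0006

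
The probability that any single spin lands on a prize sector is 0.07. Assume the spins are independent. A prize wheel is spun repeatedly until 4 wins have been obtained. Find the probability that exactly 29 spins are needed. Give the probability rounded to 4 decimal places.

0.0128

Y = trial on which the fourth success occurs; negative binomial, r=4, p=0.07.
P(Y=29) = C(28,3) · p^4 · (1−p)^25
= 3276 · 2.401e-05 · 0.16296 = 0.012818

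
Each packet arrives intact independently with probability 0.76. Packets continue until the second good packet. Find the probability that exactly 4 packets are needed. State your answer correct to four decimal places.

Y = trial on which the second success occurs; negative binomial, r=2, p=0.76.
P(Y=4) = C(3,1) · p^2 · (1−p)^2
= 3 · 0.5776 · 0.0576 = 0.099809

0.0998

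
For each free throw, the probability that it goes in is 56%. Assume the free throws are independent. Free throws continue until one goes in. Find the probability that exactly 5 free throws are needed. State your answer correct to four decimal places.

0.0210

Geometric (trials to first success), p = 0.56.
P(Y = 5) = (1−p)^4 · p = 0.037481 · 0.56 = 0.020989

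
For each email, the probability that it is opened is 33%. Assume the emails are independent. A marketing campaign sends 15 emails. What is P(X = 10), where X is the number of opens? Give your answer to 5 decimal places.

X ~ Binomial(n=15, p=0.33).
P(X=10) = C(15,10) · p^10 · (1−p)^5
= 3003 · 1.5316e-05 · 0.13501 = 0.0062097

0.00621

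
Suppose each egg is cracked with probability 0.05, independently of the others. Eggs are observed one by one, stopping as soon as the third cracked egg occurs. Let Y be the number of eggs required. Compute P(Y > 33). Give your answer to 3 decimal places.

Needing more than 33 eggs ⇔ fewer than 3 successes in the first 33. With X ~ Binomial(33, 0.05), P(Y > 33) = P(X ≤ 2).
  k=0: C(33,0)·0.05^0·0.95^33 = 0.18403
  k=1: C(33,1)·0.05^1·0.95^32 = 0.31962
  k=2: C(33,2)·0.05^2·0.95^31 = 0.26916
P(X ≤ 2) = 0.77281

0.773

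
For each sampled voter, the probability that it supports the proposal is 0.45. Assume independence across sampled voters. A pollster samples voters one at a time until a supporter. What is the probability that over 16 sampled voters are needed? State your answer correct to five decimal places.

Y = number of sampled voters to the first success; geometric, p = 0.45.
P(Y > 16) = P(first 16 all fail) = (1−p)^16 = 0.0000701

0.00007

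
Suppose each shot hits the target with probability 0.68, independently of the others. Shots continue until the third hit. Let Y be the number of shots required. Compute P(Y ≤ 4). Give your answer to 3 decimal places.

Finishing within 4 shots ⇔ at least 3 successes in the first 4. With X ~ Binomial(4, 0.68), P(Y ≤ 4) = 1 − P(X ≤ 2).
  k=0: C(4,0)·0.68^0·0.32^4 = 0.01049
  k=1: C(4,1)·0.68^1·0.32^3 = 0.08913
  k=2: C(4,2)·0.68^2·0.32^2 = 0.28410
1 − 0.38371 = 0.61629

0.616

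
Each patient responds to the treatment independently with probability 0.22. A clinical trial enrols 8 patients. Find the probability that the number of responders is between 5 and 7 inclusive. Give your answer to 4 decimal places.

0.0158

X ~ Binomial(8, 0.22); P(5 ≤ X ≤ 7) = Σ C(8,k) p^k (1−p)^(8−k) over k:
  k=5: C(8,5)·0.22^5·0.78^3 = 0.013696
  k=6: C(8,6)·0.22^6·0.78^2 = 0.001931
  k=7: C(8,7)·0.22^7·0.78^1 = 0.000156
Total = 0.015783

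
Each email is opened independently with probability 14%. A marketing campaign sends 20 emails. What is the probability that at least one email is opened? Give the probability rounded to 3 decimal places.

0.951

P(at least one) = 1 − P(none) = 1 − (1 − 0.14)^20
= 1 − 0.04897 = 0.95103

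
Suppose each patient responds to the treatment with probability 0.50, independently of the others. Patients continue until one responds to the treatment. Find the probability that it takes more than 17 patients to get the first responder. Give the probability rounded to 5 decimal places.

Y = number of patients to the first success; geometric, p = 0.50.
P(Y > 17) = P(first 17 all fail) = (1−p)^17 = 0.0000076

0.00001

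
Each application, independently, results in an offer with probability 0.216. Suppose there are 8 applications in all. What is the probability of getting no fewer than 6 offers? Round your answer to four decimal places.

X ~ Binomial(8, 0.216); P(X ≥ 6) = Σ C(8,k) p^k (1−p)^(8−k) over k:
  k=6: C(8,6)·0.216^6·0.784^2 = 0.001748
  k=7: C(8,7)·0.216^7·0.784^1 = 0.000138
  k=8: C(8,8)·0.216^8·0.784^0 = 0.000005
Total = 0.001890

0.0019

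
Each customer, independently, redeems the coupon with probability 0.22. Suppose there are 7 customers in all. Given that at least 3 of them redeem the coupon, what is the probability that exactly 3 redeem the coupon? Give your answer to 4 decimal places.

0.7494

X ~ Binomial(7, 0.22). Want P(X=3 | X≥3) = P(X=3) / P(X≥3).
P(X=3) = C(7,3)·0.22^3·0.78^4 = 0.137948
P(X≥3) = 1 − 0.175656 − 0.346807 − 0.293452 = 0.184085
Ratio = 0.137948 / 0.184085 = 0.749372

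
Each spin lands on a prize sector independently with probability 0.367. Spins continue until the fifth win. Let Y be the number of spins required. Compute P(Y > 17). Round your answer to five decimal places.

Needing more than 17 spins ⇔ fewer than 5 successes in the first 17. With X ~ Binomial(17, 0.367), P(Y > 17) = P(X ≤ 4).
  k=0: C(17,0)·0.367^0·0.633^17 = 0.0004206
  k=1: C(17,1)·0.367^1·0.633^16 = 0.0041455
  k=2: C(17,2)·0.367^2·0.633^15 = 0.0192277
  k=3: C(17,3)·0.367^3·0.633^14 = 0.0557390
  k=4: C(17,4)·0.367^4·0.633^13 = 0.1131070
P(X ≤ 4) = 0.1926397

0.19264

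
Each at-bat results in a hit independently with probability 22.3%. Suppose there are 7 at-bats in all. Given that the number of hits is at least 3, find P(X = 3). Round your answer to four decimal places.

X ~ Binomial(7, 0.223). Want P(X=3 | X≥3) = P(X=3) / P(X≥3).
P(X=3) = C(7,3)·0.223^3·0.777^4 = 0.141471
P(X≥3) = 1 − 0.170981 − 0.343502 − 0.295756 = 0.189761
Ratio = 0.141471 / 0.189761 = 0.745520

0.7455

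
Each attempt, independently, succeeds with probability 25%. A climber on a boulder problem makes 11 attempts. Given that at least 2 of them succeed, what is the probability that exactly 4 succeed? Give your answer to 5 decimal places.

0.21431

X ~ Binomial(11, 0.25). Want P(X=4 | X≥2) = P(X=4) / P(X≥2).
P(X=4) = C(11,4)·0.25^4·0.75^7 = 0.1720691
P(X≥2) = 1 − 0.0422351 − 0.1548622 = 0.8029027
Ratio = 0.1720691 / 0.8029027 = 0.2143087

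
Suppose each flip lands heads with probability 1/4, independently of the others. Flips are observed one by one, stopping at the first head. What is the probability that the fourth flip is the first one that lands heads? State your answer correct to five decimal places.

Geometric (trials to first success), p = 0.25.
P(Y = 4) = (1−p)^3 · p = 0.42188 · 0.25 = 0.1054688

0.10547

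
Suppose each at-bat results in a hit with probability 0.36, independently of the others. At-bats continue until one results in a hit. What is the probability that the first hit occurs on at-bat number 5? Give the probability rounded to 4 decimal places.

0.0604

Geometric (trials to first success), p = 0.36.
P(Y = 5) = (1−p)^4 · p = 0.16777 · 0.36 = 0.060398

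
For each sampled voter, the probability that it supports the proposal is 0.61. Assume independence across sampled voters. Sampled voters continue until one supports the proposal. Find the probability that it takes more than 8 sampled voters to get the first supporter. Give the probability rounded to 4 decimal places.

0.0005

Y = number of sampled voters to the first success; geometric, p = 0.61.
P(Y > 8) = P(first 8 all fail) = (1−p)^8 = 0.000535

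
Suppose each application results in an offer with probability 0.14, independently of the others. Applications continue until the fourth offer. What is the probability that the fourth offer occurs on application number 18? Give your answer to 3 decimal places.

0.032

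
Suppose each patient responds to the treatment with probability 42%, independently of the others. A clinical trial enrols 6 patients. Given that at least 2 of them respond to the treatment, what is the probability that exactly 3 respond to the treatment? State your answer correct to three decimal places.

0.363

X ~ Binomial(6, 0.42). Want P(X=3 | X≥2) = P(X=3) / P(X≥2).
P(X=3) = C(6,3)·0.42^3·0.58^3 = 0.28911
P(X≥2) = 1 − 0.03807 − 0.16540 = 0.79653
Ratio = 0.28911 / 0.79653 = 0.36296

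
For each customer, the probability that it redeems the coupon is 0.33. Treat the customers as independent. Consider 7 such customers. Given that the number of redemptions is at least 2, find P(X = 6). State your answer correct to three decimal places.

0.008

X ~ Binomial(7, 0.33). Want P(X=6 | X≥2) = P(X=6) / P(X≥2).
P(X=6) = C(7,6)·0.33^6·0.67^1 = 0.00606
P(X≥2) = 1 − 0.06061 − 0.20896 = 0.73043
Ratio = 0.00606 / 0.73043 = 0.00829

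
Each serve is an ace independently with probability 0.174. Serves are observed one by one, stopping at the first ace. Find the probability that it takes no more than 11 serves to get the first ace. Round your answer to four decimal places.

Y = number of serves to the first success; geometric, p = 0.174.
P(Y ≤ 11) = 1 − (1−p)^11 = 1 − 0.122118 = 0.877882

0.8779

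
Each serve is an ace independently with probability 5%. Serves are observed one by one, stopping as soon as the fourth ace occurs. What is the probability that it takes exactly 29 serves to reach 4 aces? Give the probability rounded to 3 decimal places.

Y = trial on which the fourth success occurs; negative binomial, r=4, p=0.05.
P(Y=29) = C(28,3) · p^4 · (1−p)^25
= 3276 · 6.25e-06 · 0.27739 = 0.00568

0.006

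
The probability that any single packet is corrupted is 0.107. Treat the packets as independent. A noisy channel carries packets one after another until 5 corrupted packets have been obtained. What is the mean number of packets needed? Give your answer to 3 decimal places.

46.729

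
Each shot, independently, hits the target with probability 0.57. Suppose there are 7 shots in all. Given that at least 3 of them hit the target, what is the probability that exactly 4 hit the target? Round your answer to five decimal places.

X ~ Binomial(7, 0.57). Want P(X=4 | X≥3) = P(X=4) / P(X≥3).
P(X=4) = C(7,4)·0.57^4·0.43^3 = 0.2937466
P(X≥3) = 1 − 0.0027182 − 0.0252222 − 0.1003024 = 0.8717572
Ratio = 0.2937466 / 0.8717572 = 0.3369592

0.33696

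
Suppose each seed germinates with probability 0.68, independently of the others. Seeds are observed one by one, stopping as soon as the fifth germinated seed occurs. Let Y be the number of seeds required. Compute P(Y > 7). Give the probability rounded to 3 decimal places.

0.399

Needing more than 7 seeds ⇔ fewer than 5 successes in the first 7. With X ~ Binomial(7, 0.68), P(Y > 7) = P(X ≤ 4).
  k=0: C(7,0)·0.68^0·0.32^7 = 0.00034
  k=1: C(7,1)·0.68^1·0.32^6 = 0.00511
  k=2: C(7,2)·0.68^2·0.32^5 = 0.03258
  k=3: C(7,3)·0.68^3·0.32^4 = 0.11540
  k=4: C(7,4)·0.68^4·0.32^3 = 0.24522
P(X ≤ 4) = 0.39865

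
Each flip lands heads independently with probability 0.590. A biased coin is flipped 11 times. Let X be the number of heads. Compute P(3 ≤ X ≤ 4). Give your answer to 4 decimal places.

0.1049

X ~ Binomial(11, 0.59); P(3 ≤ X ≤ 4) = Σ C(11,k) p^k (1−p)^(11−k) over k:
  k=3: C(11,3)·0.59^3·0.41^8 = 0.027059
  k=4: C(11,4)·0.59^4·0.41^7 = 0.077877
Total = 0.104936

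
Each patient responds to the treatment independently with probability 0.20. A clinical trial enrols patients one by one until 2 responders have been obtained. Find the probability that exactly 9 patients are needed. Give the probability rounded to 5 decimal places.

0.06711

Y = trial on which the second success occurs; negative binomial, r=2, p=0.20.
P(Y=9) = C(8,1) · p^2 · (1−p)^7
= 8 · 0.04 · 0.20972 = 0.0671089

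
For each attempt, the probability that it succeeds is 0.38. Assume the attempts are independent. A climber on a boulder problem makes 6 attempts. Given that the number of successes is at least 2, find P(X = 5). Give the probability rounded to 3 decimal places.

0.040

X ~ Binomial(6, 0.38). Want P(X=5 | X≥2) = P(X=5) / P(X≥2).
P(X=5) = C(6,5)·0.38^5·0.62^1 = 0.02948
P(X≥2) = 1 − 0.05680 − 0.20888 = 0.73432
Ratio = 0.02948 / 0.73432 = 0.04014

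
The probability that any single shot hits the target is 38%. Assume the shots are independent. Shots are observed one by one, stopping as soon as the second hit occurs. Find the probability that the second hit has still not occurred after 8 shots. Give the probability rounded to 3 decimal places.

0.129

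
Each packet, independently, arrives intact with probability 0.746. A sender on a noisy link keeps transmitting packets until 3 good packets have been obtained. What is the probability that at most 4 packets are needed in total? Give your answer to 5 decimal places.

Finishing within 4 packets ⇔ at least 3 successes in the first 4. With X ~ Binomial(4, 0.746), P(Y ≤ 4) = 1 − P(X ≤ 2).
  k=0: C(4,0)·0.746^0·0.254^4 = 0.0041623
  k=1: C(4,1)·0.746^1·0.254^3 = 0.0488990
  k=2: C(4,2)·0.746^2·0.254^2 = 0.2154251
1 − 0.2684864 = 0.7315136

0.73151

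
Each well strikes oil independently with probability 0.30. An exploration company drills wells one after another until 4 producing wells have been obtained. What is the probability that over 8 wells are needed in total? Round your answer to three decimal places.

0.806

Needing more than 8 wells ⇔ fewer than 4 successes in the first 8. With X ~ Binomial(8, 0.30), P(Y > 8) = P(X ≤ 3).
  k=0: C(8,0)·0.30^0·0.70^8 = 0.05765
  k=1: C(8,1)·0.30^1·0.70^7 = 0.19765
  k=2: C(8,2)·0.30^2·0.70^6 = 0.29648
  k=3: C(8,3)·0.30^3·0.70^5 = 0.25412
P(X ≤ 3) = 0.80590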